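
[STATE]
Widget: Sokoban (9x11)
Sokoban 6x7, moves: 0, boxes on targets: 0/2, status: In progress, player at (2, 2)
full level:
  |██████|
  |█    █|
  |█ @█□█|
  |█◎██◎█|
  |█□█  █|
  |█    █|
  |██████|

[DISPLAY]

██████   
█    █   
█ @█□█   
█◎██◎█   
█□█  █   
█    █   
██████   
Moves: 0 
         
         
         


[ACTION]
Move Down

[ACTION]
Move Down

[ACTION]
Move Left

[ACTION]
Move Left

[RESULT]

██████   
█    █   
█@ █□█   
█◎██◎█   
█□█  █   
█    █   
██████   
Moves: 1 
         
         
         


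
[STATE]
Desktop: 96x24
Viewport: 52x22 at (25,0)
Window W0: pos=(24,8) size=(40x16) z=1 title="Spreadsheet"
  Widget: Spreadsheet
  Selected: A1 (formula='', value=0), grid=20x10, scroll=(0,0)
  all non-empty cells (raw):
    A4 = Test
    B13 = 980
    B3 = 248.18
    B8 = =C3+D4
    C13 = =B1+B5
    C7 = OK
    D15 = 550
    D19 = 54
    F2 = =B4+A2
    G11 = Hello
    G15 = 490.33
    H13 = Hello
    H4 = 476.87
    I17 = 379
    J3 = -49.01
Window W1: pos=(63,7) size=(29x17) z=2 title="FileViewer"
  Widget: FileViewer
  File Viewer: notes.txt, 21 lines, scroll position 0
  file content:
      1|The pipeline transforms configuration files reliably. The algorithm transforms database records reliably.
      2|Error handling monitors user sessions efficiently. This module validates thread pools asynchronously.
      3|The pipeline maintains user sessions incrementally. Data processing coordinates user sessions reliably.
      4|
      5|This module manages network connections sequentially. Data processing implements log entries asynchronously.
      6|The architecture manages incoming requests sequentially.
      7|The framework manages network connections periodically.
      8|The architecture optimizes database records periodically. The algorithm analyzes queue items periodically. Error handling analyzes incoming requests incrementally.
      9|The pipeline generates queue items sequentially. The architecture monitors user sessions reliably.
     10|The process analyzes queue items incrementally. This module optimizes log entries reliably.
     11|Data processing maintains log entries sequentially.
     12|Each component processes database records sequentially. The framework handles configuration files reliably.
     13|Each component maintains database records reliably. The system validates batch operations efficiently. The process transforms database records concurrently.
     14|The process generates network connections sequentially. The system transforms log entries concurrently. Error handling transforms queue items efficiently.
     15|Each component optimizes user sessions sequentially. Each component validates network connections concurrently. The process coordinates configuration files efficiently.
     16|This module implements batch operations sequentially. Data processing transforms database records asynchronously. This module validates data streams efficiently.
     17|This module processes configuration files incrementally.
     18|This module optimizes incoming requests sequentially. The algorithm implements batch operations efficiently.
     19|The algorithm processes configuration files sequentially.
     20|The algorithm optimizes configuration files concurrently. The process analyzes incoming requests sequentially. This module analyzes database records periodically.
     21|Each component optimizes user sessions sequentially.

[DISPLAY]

                                                    
                                                    
                                                    
                                                    
                                                    
                                                    
                                                    
                                      ┏━━━━━━━━━━━━━
━━━━━━━━━━━━━━━━━━━━━━━━━━━━━━━━━━━━━━┃ FileViewer  
 Spreadsheet                          ┠─────────────
──────────────────────────────────────┃The pipeline 
A1:                                   ┃Error handlin
       A       B       C       D      ┃The pipeline 
--------------------------------------┃             
  1      [0]       0       0       0  ┃This module m
  2        0       0       0       0  ┃The architect
  3        0  248.18       0       0  ┃The framework
  4 Test           0       0       0  ┃The architect
  5        0       0       0       0  ┃The pipeline 
  6        0       0       0       0  ┃The process a
  7        0       0OK             0  ┃Data processi
  8        0       0       0       0  ┃Each componen


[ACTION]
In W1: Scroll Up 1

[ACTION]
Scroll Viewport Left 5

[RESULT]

                                                    
                                                    
                                                    
                                                    
                                                    
                                                    
                                                    
                                           ┏━━━━━━━━
    ┏━━━━━━━━━━━━━━━━━━━━━━━━━━━━━━━━━━━━━━┃ FileVie
    ┃ Spreadsheet                          ┠────────
    ┠──────────────────────────────────────┃The pipe
    ┃A1:                                   ┃Error ha
    ┃       A       B       C       D      ┃The pipe
    ┃--------------------------------------┃        
    ┃  1      [0]       0       0       0  ┃This mod
    ┃  2        0       0       0       0  ┃The arch
    ┃  3        0  248.18       0       0  ┃The fram
    ┃  4 Test           0       0       0  ┃The arch
    ┃  5        0       0       0       0  ┃The pipe
    ┃  6        0       0       0       0  ┃The proc
    ┃  7        0       0OK             0  ┃Data pro
    ┃  8        0       0       0       0  ┃Each com


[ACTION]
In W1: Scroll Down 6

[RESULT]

                                                    
                                                    
                                                    
                                                    
                                                    
                                                    
                                                    
                                           ┏━━━━━━━━
    ┏━━━━━━━━━━━━━━━━━━━━━━━━━━━━━━━━━━━━━━┃ FileVie
    ┃ Spreadsheet                          ┠────────
    ┠──────────────────────────────────────┃The fram
    ┃A1:                                   ┃The arch
    ┃       A       B       C       D      ┃The pipe
    ┃--------------------------------------┃The proc
    ┃  1      [0]       0       0       0  ┃Data pro
    ┃  2        0       0       0       0  ┃Each com
    ┃  3        0  248.18       0       0  ┃Each com
    ┃  4 Test           0       0       0  ┃The proc
    ┃  5        0       0       0       0  ┃Each com
    ┃  6        0       0       0       0  ┃This mod
    ┃  7        0       0OK             0  ┃This mod
    ┃  8        0       0       0       0  ┃This mod


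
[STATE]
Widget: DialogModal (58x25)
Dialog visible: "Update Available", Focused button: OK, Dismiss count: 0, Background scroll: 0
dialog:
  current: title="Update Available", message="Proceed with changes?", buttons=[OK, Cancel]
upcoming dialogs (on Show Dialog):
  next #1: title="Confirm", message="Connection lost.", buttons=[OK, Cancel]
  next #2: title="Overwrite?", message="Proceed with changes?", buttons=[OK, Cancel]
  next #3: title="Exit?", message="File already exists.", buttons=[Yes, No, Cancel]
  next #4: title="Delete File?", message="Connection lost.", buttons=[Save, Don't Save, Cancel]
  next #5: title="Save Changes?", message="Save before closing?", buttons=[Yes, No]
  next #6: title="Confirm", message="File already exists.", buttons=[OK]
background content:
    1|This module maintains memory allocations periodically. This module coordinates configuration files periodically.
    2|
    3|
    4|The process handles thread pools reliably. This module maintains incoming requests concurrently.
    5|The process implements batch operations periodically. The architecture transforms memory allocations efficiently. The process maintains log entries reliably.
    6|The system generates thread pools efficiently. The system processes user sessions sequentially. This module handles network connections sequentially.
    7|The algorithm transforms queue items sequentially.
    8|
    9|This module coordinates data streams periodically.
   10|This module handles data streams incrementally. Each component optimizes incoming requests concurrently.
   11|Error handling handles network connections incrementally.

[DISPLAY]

This module maintains memory allocations periodically. Thi
                                                          
                                                          
The process handles thread pools reliably. This module mai
The process implements batch operations periodically. The 
The system generates thread pools efficiently. The system 
The algorithm transforms queue items sequentially.        
                                                          
This module coordinates data streams periodically.        
This module handles data streams incrementally. Each compo
Error handling h┌───────────────────────┐s incrementally. 
                │    Update Available   │                 
                │ Proceed with changes? │                 
                │     [OK]  Cancel      │                 
                └───────────────────────┘                 
                                                          
                                                          
                                                          
                                                          
                                                          
                                                          
                                                          
                                                          
                                                          
                                                          


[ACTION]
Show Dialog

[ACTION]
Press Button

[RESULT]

This module maintains memory allocations periodically. Thi
                                                          
                                                          
The process handles thread pools reliably. This module mai
The process implements batch operations periodically. The 
The system generates thread pools efficiently. The system 
The algorithm transforms queue items sequentially.        
                                                          
This module coordinates data streams periodically.        
This module handles data streams incrementally. Each compo
Error handling handles network connections incrementally. 
                                                          
                                                          
                                                          
                                                          
                                                          
                                                          
                                                          
                                                          
                                                          
                                                          
                                                          
                                                          
                                                          
                                                          


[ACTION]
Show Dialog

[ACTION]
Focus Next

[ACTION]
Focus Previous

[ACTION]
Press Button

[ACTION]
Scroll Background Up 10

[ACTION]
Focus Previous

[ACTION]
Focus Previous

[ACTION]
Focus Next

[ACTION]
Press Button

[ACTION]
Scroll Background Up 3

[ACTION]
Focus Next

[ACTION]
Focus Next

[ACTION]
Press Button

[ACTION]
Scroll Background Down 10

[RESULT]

Error handling handles network connections incrementally. 
                                                          
                                                          
                                                          
                                                          
                                                          
                                                          
                                                          
                                                          
                                                          
                                                          
                                                          
                                                          
                                                          
                                                          
                                                          
                                                          
                                                          
                                                          
                                                          
                                                          
                                                          
                                                          
                                                          
                                                          


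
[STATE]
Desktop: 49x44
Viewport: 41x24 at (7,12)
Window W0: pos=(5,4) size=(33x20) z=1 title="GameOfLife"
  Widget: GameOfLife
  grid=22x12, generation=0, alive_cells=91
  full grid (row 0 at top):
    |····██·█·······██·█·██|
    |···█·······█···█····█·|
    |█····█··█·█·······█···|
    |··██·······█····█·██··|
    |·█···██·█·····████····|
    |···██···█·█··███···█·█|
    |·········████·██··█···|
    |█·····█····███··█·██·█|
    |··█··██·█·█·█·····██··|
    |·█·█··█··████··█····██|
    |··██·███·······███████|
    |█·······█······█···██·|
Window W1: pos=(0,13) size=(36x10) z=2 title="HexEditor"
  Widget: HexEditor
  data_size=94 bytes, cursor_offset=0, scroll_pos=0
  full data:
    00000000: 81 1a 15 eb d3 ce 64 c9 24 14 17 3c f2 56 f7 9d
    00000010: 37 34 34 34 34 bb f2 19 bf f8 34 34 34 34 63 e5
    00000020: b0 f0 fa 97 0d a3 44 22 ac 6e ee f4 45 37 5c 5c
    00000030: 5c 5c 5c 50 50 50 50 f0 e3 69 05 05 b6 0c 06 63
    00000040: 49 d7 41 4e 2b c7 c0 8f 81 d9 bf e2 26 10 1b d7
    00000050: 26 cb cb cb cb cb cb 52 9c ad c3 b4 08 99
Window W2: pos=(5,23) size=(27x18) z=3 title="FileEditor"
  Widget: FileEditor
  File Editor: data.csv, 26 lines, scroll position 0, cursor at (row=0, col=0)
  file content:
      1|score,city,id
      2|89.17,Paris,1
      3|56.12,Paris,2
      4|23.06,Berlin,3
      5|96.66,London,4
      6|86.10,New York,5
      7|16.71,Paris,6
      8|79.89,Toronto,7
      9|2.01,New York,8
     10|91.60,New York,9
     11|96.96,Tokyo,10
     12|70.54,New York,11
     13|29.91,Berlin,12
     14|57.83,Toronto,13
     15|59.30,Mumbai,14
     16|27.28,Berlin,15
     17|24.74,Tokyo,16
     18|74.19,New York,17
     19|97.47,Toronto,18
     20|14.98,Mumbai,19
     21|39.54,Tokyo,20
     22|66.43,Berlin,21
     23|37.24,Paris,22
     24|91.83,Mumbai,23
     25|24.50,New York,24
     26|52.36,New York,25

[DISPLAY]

█···██·█·····████····         ┃          
━━━━━━━━━━━━━━━━━━━━━━━━━━━━┓ ┃          
itor                        ┃ ┃          
────────────────────────────┨ ┃          
00  81 1a 15 eb d3 ce 64 c9 ┃ ┃          
10  37 34 34 34 34 bb f2 19 ┃ ┃          
20  b0 f0 fa 97 0d a3 44 22 ┃ ┃          
30  5c 5c 5c 50 50 50 50 f0 ┃ ┃          
40  49 d7 41 4e 2b c7 c0 8f ┃ ┃          
50  26 cb cb cb cb cb cb 52 ┃ ┃          
━━━━━━━━━━━━━━━━━━━━━━━━━━━━┛ ┃          
━━━━━━━━━━━━━━━━━━━━━━━━┓━━━━━┛          
FileEditor              ┃                
────────────────────────┨                
core,city,id           ▲┃                
9.17,Paris,1           █┃                
6.12,Paris,2           ░┃                
3.06,Berlin,3          ░┃                
6.66,London,4          ░┃                
6.10,New York,5        ░┃                
6.71,Paris,6           ░┃                
9.89,Toronto,7         ░┃                
.01,New York,8         ░┃                
1.60,New York,9        ░┃                


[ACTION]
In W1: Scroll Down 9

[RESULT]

█···██·█·····████····         ┃          
━━━━━━━━━━━━━━━━━━━━━━━━━━━━┓ ┃          
itor                        ┃ ┃          
────────────────────────────┨ ┃          
50  26 cb cb cb cb cb cb 52 ┃ ┃          
                            ┃ ┃          
                            ┃ ┃          
                            ┃ ┃          
                            ┃ ┃          
                            ┃ ┃          
━━━━━━━━━━━━━━━━━━━━━━━━━━━━┛ ┃          
━━━━━━━━━━━━━━━━━━━━━━━━┓━━━━━┛          
FileEditor              ┃                
────────────────────────┨                
core,city,id           ▲┃                
9.17,Paris,1           █┃                
6.12,Paris,2           ░┃                
3.06,Berlin,3          ░┃                
6.66,London,4          ░┃                
6.10,New York,5        ░┃                
6.71,Paris,6           ░┃                
9.89,Toronto,7         ░┃                
.01,New York,8         ░┃                
1.60,New York,9        ░┃                


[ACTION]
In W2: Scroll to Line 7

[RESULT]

█···██·█·····████····         ┃          
━━━━━━━━━━━━━━━━━━━━━━━━━━━━┓ ┃          
itor                        ┃ ┃          
────────────────────────────┨ ┃          
50  26 cb cb cb cb cb cb 52 ┃ ┃          
                            ┃ ┃          
                            ┃ ┃          
                            ┃ ┃          
                            ┃ ┃          
                            ┃ ┃          
━━━━━━━━━━━━━━━━━━━━━━━━━━━━┛ ┃          
━━━━━━━━━━━━━━━━━━━━━━━━┓━━━━━┛          
FileEditor              ┃                
────────────────────────┨                
6.71,Paris,6           ▲┃                
9.89,Toronto,7         ░┃                
.01,New York,8         ░┃                
1.60,New York,9        ░┃                
6.96,Tokyo,10          ░┃                
0.54,New York,11       ░┃                
9.91,Berlin,12         ░┃                
7.83,Toronto,13        █┃                
9.30,Mumbai,14         ░┃                
7.28,Berlin,15         ░┃                


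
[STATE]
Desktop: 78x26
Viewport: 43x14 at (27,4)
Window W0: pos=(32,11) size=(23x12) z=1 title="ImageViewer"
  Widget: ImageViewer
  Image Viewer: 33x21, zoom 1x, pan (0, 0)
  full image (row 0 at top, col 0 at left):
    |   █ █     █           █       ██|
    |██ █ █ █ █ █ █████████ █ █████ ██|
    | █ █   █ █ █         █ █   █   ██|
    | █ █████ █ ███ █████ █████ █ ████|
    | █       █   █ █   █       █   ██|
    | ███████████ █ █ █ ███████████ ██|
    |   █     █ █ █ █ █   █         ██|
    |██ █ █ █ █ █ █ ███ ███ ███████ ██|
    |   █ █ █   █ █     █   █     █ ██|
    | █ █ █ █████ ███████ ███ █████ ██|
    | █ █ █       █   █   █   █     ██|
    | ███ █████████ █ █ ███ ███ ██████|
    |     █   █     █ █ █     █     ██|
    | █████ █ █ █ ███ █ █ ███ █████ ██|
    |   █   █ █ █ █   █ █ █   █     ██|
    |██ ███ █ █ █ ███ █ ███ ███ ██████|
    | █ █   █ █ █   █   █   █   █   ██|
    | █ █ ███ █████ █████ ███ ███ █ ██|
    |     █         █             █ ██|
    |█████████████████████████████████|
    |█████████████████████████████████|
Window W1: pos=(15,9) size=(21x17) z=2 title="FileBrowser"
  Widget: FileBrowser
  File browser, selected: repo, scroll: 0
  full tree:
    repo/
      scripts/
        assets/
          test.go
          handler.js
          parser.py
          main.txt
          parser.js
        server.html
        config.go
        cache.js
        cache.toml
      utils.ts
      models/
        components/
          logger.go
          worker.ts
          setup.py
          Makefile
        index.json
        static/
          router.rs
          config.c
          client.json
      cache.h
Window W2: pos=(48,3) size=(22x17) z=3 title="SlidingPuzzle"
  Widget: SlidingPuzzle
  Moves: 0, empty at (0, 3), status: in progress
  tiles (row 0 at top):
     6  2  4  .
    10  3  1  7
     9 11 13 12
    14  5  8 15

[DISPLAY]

                     ┃ SlidingPuzzle      ┃
                     ┠────────────────────┨
                     ┃┌────┬────┬────┬────┃
                     ┃│  6 │  2 │  4 │    ┃
                     ┃├────┼────┼────┼────┃
━━━━━━━━┓            ┃│ 10 │  3 │  1 │  7 ┃
r       ┃            ┃├────┼────┼────┼────┃
────────┨━━━━━━━━━━━━┃│  9 │ 11 │ 13 │ 12 ┃
        ┃ageViewer   ┃├────┼────┼────┼────┃
ipts/   ┃────────────┃│ 14 │  5 │  8 │ 15 ┃
s       ┃█ █     █   ┃└────┴────┴────┴────┃
els/    ┃█ █ █ █ █ ██┃Moves: 0            ┃
        ┃█   █ █ █   ┃                    ┃
        ┃█████ █ ███ ┃                    ┃


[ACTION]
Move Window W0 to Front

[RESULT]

                     ┃ SlidingPuzzle      ┃
                     ┠────────────────────┨
                     ┃┌────┬────┬────┬────┃
                     ┃│  6 │  2 │  4 │    ┃
                     ┃├────┼────┼────┼────┃
━━━━━━━━┓            ┃│ 10 │  3 │  1 │  7 ┃
r       ┃            ┃├────┼────┼────┼────┃
─────┏━━━━━━━━━━━━━━━━━━━━━┓ 11 │ 13 │ 12 ┃
     ┃ ImageViewer         ┃────┼────┼────┃
ipts/┠─────────────────────┨  5 │  8 │ 15 ┃
s    ┃   █ █     █         ┃────┴────┴────┃
els/ ┃██ █ █ █ █ █ ████████┃ 0            ┃
     ┃ █ █   █ █ █         ┃              ┃
     ┃ █ █████ █ ███ █████ ┃              ┃


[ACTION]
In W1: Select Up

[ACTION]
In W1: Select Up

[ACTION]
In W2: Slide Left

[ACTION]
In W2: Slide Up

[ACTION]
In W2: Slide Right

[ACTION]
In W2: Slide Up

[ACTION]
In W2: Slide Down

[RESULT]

                     ┃ SlidingPuzzle      ┃
                     ┠────────────────────┨
                     ┃┌────┬────┬────┬────┃
                     ┃│  6 │  2 │  4 │  7 ┃
                     ┃├────┼────┼────┼────┃
━━━━━━━━┓            ┃│ 10 │  3 │    │  1 ┃
r       ┃            ┃├────┼────┼────┼────┃
─────┏━━━━━━━━━━━━━━━━━━━━━┓ 11 │ 13 │ 12 ┃
     ┃ ImageViewer         ┃────┼────┼────┃
ipts/┠─────────────────────┨  5 │  8 │ 15 ┃
s    ┃   █ █     █         ┃────┴────┴────┃
els/ ┃██ █ █ █ █ █ ████████┃ 4            ┃
     ┃ █ █   █ █ █         ┃              ┃
     ┃ █ █████ █ ███ █████ ┃              ┃


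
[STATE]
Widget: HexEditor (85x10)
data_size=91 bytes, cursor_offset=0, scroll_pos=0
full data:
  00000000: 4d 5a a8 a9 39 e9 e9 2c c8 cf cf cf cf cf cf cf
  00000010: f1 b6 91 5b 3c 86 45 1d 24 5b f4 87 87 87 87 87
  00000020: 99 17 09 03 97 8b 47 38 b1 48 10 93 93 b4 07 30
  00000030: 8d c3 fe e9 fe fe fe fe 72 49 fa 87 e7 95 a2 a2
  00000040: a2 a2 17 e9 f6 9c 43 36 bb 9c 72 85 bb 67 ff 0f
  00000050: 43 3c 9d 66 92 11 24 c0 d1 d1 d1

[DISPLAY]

00000000  4D 5a a8 a9 39 e9 e9 2c  c8 cf cf cf cf cf cf cf  |MZ..9..,........|       
00000010  f1 b6 91 5b 3c 86 45 1d  24 5b f4 87 87 87 87 87  |...[<.E.$[......|       
00000020  99 17 09 03 97 8b 47 38  b1 48 10 93 93 b4 07 30  |......G8.H.....0|       
00000030  8d c3 fe e9 fe fe fe fe  72 49 fa 87 e7 95 a2 a2  |........rI......|       
00000040  a2 a2 17 e9 f6 9c 43 36  bb 9c 72 85 bb 67 ff 0f  |......C6..r..g..|       
00000050  43 3c 9d 66 92 11 24 c0  d1 d1 d1                 |C<.f..$....     |       
                                                                                     
                                                                                     
                                                                                     
                                                                                     


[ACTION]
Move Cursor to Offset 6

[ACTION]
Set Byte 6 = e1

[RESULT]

00000000  4d 5a a8 a9 39 e9 E1 2c  c8 cf cf cf cf cf cf cf  |MZ..9..,........|       
00000010  f1 b6 91 5b 3c 86 45 1d  24 5b f4 87 87 87 87 87  |...[<.E.$[......|       
00000020  99 17 09 03 97 8b 47 38  b1 48 10 93 93 b4 07 30  |......G8.H.....0|       
00000030  8d c3 fe e9 fe fe fe fe  72 49 fa 87 e7 95 a2 a2  |........rI......|       
00000040  a2 a2 17 e9 f6 9c 43 36  bb 9c 72 85 bb 67 ff 0f  |......C6..r..g..|       
00000050  43 3c 9d 66 92 11 24 c0  d1 d1 d1                 |C<.f..$....     |       
                                                                                     
                                                                                     
                                                                                     
                                                                                     


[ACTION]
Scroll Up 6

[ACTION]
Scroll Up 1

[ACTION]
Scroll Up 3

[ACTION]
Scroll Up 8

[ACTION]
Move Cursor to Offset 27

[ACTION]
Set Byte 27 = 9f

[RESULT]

00000000  4d 5a a8 a9 39 e9 e1 2c  c8 cf cf cf cf cf cf cf  |MZ..9..,........|       
00000010  f1 b6 91 5b 3c 86 45 1d  24 5b f4 9F 87 87 87 87  |...[<.E.$[......|       
00000020  99 17 09 03 97 8b 47 38  b1 48 10 93 93 b4 07 30  |......G8.H.....0|       
00000030  8d c3 fe e9 fe fe fe fe  72 49 fa 87 e7 95 a2 a2  |........rI......|       
00000040  a2 a2 17 e9 f6 9c 43 36  bb 9c 72 85 bb 67 ff 0f  |......C6..r..g..|       
00000050  43 3c 9d 66 92 11 24 c0  d1 d1 d1                 |C<.f..$....     |       
                                                                                     
                                                                                     
                                                                                     
                                                                                     


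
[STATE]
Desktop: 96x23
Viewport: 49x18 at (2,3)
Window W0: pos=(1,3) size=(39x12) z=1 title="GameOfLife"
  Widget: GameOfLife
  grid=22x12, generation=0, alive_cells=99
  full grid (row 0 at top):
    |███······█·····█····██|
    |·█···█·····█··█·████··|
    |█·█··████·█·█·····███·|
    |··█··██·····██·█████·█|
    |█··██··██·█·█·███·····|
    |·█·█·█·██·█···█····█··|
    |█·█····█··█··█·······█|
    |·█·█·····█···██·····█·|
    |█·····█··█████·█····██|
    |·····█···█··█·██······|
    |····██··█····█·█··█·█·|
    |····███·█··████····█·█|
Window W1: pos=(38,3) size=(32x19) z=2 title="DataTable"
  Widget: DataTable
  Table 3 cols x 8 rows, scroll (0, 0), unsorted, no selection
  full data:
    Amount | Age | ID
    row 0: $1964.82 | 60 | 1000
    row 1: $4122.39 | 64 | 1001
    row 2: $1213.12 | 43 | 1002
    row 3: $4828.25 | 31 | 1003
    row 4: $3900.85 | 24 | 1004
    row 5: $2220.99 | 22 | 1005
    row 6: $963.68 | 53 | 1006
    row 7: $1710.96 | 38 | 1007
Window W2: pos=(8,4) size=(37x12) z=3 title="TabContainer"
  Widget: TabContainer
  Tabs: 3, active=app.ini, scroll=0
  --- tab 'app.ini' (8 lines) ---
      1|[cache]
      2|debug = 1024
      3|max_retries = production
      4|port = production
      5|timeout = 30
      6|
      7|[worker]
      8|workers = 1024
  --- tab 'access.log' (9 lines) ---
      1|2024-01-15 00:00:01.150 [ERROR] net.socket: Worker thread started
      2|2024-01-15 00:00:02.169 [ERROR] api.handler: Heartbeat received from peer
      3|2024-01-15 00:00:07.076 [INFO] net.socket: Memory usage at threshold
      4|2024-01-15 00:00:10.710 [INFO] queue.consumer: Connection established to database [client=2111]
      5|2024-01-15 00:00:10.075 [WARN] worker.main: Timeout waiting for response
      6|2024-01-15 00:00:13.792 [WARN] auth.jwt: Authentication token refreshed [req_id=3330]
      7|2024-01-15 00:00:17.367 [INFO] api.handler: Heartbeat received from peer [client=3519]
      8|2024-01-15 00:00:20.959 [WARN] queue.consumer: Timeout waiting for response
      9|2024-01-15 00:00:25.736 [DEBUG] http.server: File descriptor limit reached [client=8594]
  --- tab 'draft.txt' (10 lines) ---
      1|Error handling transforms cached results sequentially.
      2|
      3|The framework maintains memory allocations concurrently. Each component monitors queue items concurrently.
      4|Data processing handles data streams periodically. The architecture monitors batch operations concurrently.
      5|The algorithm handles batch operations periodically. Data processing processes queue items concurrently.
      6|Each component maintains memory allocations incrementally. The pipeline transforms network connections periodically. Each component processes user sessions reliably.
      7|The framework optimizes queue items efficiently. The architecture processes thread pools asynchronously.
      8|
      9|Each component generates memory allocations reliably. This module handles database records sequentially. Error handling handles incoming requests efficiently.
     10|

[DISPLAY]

━━━━━━━━━━━━━━━━━━━━━━━━━━━━━━━━━━━━┏━━━━━━━━━━━━
 GameO┏━━━━━━━━━━━━━━━━━━━━━━━━━━━━━━━━━━━┓able  
──────┃ TabContainer                      ┃──────
Gen: 0┠───────────────────────────────────┨  │Age
█·█··█┃[app.ini]│ access.log │ draft.txt  ┃──┼───
··█··█┃───────────────────────────────────┃82│60 
█··██·┃[cache]                            ┃39│64 
·█·█·█┃debug = 1024                       ┃12│43 
█·█···┃max_retries = production           ┃25│31 
·█·█··┃port = production                  ┃85│24 
█·····┃timeout = 30                       ┃99│22 
━━━━━━┃                                   ┃8 │53 
      ┗━━━━━━━━━━━━━━━━━━━━━━━━━━━━━━━━━━━┛96│38 
                                    ┃            
                                    ┃            
                                    ┃            
                                    ┃            
                                    ┃            


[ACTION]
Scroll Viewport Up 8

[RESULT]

                                                 
                                                 
                                                 
━━━━━━━━━━━━━━━━━━━━━━━━━━━━━━━━━━━━┏━━━━━━━━━━━━
 GameO┏━━━━━━━━━━━━━━━━━━━━━━━━━━━━━━━━━━━┓able  
──────┃ TabContainer                      ┃──────
Gen: 0┠───────────────────────────────────┨  │Age
█·█··█┃[app.ini]│ access.log │ draft.txt  ┃──┼───
··█··█┃───────────────────────────────────┃82│60 
█··██·┃[cache]                            ┃39│64 
·█·█·█┃debug = 1024                       ┃12│43 
█·█···┃max_retries = production           ┃25│31 
·█·█··┃port = production                  ┃85│24 
█·····┃timeout = 30                       ┃99│22 
━━━━━━┃                                   ┃8 │53 
      ┗━━━━━━━━━━━━━━━━━━━━━━━━━━━━━━━━━━━┛96│38 
                                    ┃            
                                    ┃            


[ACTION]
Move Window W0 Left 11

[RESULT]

                                                 
                                                 
                                                 
━━━━━━━━━━━━━━━━━━━━━━━━━━━━━━━━━━━━┏━━━━━━━━━━━━
GameOf┏━━━━━━━━━━━━━━━━━━━━━━━━━━━━━━━━━━━┓able  
──────┃ TabContainer                      ┃──────
en: 0 ┠───────────────────────────────────┨  │Age
·█··██┃[app.ini]│ access.log │ draft.txt  ┃──┼───
·█··██┃───────────────────────────────────┃82│60 
··██··┃[cache]                            ┃39│64 
█·█·█·┃debug = 1024                       ┃12│43 
·█····┃max_retries = production           ┃25│31 
█·█···┃port = production                  ┃85│24 
·····█┃timeout = 30                       ┃99│22 
━━━━━━┃                                   ┃8 │53 
      ┗━━━━━━━━━━━━━━━━━━━━━━━━━━━━━━━━━━━┛96│38 
                                    ┃            
                                    ┃            


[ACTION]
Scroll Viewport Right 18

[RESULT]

                                                 
                                                 
                                                 
━━━━━━━━━━━━━━━━━━┏━━━━━━━━━━━━━━━━━━━━━━━━━━━━━━
━━━━━━━━━━━━━━━━━━━━━━━━┓able                    
er                      ┃────────────────────────
────────────────────────┨  │Age│ID               
access.log │ draft.txt  ┃──┼───┼────             
────────────────────────┃82│60 │1000             
                        ┃39│64 │1001             
4                       ┃12│43 │1002             
 = production           ┃25│31 │1003             
uction                  ┃85│24 │1004             
0                       ┃99│22 │1005             
                        ┃8 │53 │1006             
━━━━━━━━━━━━━━━━━━━━━━━━┛96│38 │1007             
                  ┃                              
                  ┃                              


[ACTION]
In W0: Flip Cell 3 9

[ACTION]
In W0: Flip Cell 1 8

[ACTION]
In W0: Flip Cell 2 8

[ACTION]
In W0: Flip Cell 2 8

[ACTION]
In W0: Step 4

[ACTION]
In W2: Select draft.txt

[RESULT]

                                                 
                                                 
                                                 
━━━━━━━━━━━━━━━━━━┏━━━━━━━━━━━━━━━━━━━━━━━━━━━━━━
━━━━━━━━━━━━━━━━━━━━━━━━┓able                    
er                      ┃────────────────────────
────────────────────────┨  │Age│ID               
access.log │[draft.txt] ┃──┼───┼────             
────────────────────────┃82│60 │1000             
ing transforms cached re┃39│64 │1001             
                        ┃12│43 │1002             
rk maintains memory allo┃25│31 │1003             
sing handles data stream┃85│24 │1004             
hm handles batch operati┃99│22 │1005             
ent maintains memory all┃8 │53 │1006             
━━━━━━━━━━━━━━━━━━━━━━━━┛96│38 │1007             
                  ┃                              
                  ┃                              
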